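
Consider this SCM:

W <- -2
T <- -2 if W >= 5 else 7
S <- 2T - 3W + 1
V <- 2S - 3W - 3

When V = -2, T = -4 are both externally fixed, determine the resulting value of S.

-1

Setting V = -2, T = -4 by intervention discards those variables' equations.
S = 2T - 3W + 1  [with T=-4, W=-2]  = -1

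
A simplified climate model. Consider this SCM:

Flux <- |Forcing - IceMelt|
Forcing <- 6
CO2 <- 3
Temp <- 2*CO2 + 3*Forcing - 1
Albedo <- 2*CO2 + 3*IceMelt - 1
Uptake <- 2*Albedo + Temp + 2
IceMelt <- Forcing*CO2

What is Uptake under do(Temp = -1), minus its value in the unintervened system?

The intervention breaks the incoming arrows to Temp: Temp <- 2*CO2 + 3*Forcing - 1 no longer applies, and Temp = -1.
IceMelt = Forcing*CO2  [with Forcing=6, CO2=3]  = 18
Albedo = 2*CO2 + 3*IceMelt - 1  [with CO2=3, IceMelt=18]  = 59
Uptake = 2*Albedo + Temp + 2  [with Albedo=59, Temp=-1]  = 119
Without intervention: Temp = 2*CO2 + 3*Forcing - 1  [with CO2=3, Forcing=6]  = 23; IceMelt = Forcing*CO2  [with Forcing=6, CO2=3]  = 18; Albedo = 2*CO2 + 3*IceMelt - 1  [with CO2=3, IceMelt=18]  = 59; Uptake = 2*Albedo + Temp + 2  [with Albedo=59, Temp=23]  = 143.
Change = 119 − 143 = -24.

-24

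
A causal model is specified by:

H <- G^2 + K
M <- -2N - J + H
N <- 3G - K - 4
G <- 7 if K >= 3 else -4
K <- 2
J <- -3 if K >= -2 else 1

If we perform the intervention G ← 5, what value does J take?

do(G=5) replaces the equation G <- 7 if K >= 3 else -4 with the constant G = 5.
Since J is not a descendant of the intervened variable, it is unaffected.
J = -3 if K >= -2 else 1  [with K=2]  = -3

-3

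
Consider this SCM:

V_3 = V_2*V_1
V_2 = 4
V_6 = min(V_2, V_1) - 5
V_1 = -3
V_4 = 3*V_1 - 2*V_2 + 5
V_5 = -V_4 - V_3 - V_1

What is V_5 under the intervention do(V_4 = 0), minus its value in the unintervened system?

-12

Intervening sets V_4 = 0 and removes its equation (V_4 = 3*V_1 - 2*V_2 + 5).
V_3 = V_2*V_1  [with V_2=4, V_1=-3]  = -12
V_5 = -V_4 - V_3 - V_1  [with V_4=0, V_3=-12, V_1=-3]  = 15
Without intervention: V_3 = V_2*V_1  [with V_2=4, V_1=-3]  = -12; V_4 = 3*V_1 - 2*V_2 + 5  [with V_1=-3, V_2=4]  = -12; V_5 = -V_4 - V_3 - V_1  [with V_4=-12, V_3=-12, V_1=-3]  = 27.
Change = 15 − 27 = -12.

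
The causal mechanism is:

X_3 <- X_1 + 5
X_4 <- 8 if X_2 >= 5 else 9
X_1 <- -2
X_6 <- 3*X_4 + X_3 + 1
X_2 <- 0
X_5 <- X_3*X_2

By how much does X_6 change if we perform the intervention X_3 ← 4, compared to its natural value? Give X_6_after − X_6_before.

The intervention breaks the incoming arrows to X_3: X_3 <- X_1 + 5 no longer applies, and X_3 = 4.
X_4 = 8 if X_2 >= 5 else 9  [with X_2=0]  = 9
X_6 = 3*X_4 + X_3 + 1  [with X_4=9, X_3=4]  = 32
Without intervention: X_3 = X_1 + 5  [with X_1=-2]  = 3; X_4 = 8 if X_2 >= 5 else 9  [with X_2=0]  = 9; X_6 = 3*X_4 + X_3 + 1  [with X_4=9, X_3=3]  = 31.
Change = 32 − 31 = 1.

1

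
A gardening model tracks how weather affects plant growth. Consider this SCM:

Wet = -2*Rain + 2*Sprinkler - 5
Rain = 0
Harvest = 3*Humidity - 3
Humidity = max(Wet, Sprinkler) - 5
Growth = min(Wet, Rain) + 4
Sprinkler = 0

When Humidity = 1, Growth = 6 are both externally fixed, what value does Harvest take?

Setting Humidity = 1, Growth = 6 by intervention discards those variables' equations.
Harvest = 3*Humidity - 3  [with Humidity=1]  = 0

0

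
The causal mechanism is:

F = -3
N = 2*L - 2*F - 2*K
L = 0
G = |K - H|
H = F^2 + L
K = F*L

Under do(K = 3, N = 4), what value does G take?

6

Setting K = 3, N = 4 by intervention discards those variables' equations.
H = F^2 + L  [with F=-3, L=0]  = 9
G = |K - H|  [with K=3, H=9]  = 6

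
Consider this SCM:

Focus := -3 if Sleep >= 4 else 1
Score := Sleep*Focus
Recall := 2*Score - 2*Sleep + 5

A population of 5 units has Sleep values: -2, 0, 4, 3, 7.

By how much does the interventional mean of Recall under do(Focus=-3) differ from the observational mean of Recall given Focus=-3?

24.8

Under do(Focus=-3), Focus's equation is replaced by Focus=-3 for every unit. Per-unit Recall: 21, 5, -27, -19, -51. Mean = -14.2.
E[Recall|Focus=-3] averages over only the 2 units with Focus=-3 (Sleep = 4, 7): Recall = -27, -51, mean -39.
Difference = -14.2 − (-39) = 24.8.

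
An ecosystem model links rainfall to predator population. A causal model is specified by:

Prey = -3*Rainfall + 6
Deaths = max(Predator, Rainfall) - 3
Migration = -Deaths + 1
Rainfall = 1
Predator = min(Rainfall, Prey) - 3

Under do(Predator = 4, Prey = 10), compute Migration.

0

Setting Predator = 4, Prey = 10 by intervention discards those variables' equations.
Deaths = max(Predator, Rainfall) - 3  [with Predator=4, Rainfall=1]  = 1
Migration = -Deaths + 1  [with Deaths=1]  = 0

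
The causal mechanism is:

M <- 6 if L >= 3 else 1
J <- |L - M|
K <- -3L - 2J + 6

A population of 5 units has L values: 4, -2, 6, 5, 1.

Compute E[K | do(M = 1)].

-8.4

The intervention sets M=1 in all 5 units regardless of L. Recomputing K per unit gives -12, 6, -22, -17, 3; average -8.4.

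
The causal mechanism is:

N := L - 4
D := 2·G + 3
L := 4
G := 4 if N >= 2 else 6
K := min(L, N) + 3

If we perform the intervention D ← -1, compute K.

The intervention breaks the incoming arrows to D: D := 2·G + 3 no longer applies, and D = -1.
Since K is not a descendant of the intervened variable, it is unaffected.
N = L - 4  [with L=4]  = 0
K = min(L, N) + 3  [with L=4, N=0]  = 3

3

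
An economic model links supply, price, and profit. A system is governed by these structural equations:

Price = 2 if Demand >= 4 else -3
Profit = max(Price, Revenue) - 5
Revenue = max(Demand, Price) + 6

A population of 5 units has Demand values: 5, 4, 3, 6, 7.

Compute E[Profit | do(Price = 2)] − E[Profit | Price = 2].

The intervention sets Price=2 in all 5 units regardless of Demand. Recomputing Profit per unit gives 6, 5, 4, 7, 8; average 6.
Conditioning on Price=2 selects the 4 unit(s) with Demand ∈ {5, 4, 6, 7}. Their Profit values: 6, 5, 7, 8. Mean = 6.5.
Difference = 6 − 6.5 = -0.5.

-0.5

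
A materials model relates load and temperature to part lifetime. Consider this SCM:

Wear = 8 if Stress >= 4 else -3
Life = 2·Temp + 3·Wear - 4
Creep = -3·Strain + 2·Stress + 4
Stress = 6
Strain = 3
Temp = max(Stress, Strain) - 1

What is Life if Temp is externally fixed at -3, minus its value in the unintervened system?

-16

The intervention breaks the incoming arrows to Temp: Temp = max(Stress, Strain) - 1 no longer applies, and Temp = -3.
Wear = 8 if Stress >= 4 else -3  [with Stress=6]  = 8
Life = 2·Temp + 3·Wear - 4  [with Temp=-3, Wear=8]  = 14
Without intervention: Temp = max(Stress, Strain) - 1  [with Stress=6, Strain=3]  = 5; Wear = 8 if Stress >= 4 else -3  [with Stress=6]  = 8; Life = 2·Temp + 3·Wear - 4  [with Temp=5, Wear=8]  = 30.
Change = 14 − 30 = -16.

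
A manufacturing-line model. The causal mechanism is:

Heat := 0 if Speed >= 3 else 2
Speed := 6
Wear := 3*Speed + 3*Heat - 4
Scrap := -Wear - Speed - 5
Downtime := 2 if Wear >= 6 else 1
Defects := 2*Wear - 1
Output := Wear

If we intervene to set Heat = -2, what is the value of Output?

Under do(Heat=-2), the mechanism Heat := 0 if Speed >= 3 else 2 is discarded; Heat is fixed at -2.
Wear = 3*Speed + 3*Heat - 4  [with Speed=6, Heat=-2]  = 8
Output = Wear  [with Wear=8]  = 8

8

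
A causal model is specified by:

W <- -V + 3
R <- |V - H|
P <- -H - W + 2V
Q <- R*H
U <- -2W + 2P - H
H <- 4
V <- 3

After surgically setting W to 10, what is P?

The intervention breaks the incoming arrows to W: W <- -V + 3 no longer applies, and W = 10.
P = -H - W + 2V  [with H=4, W=10, V=3]  = -8

-8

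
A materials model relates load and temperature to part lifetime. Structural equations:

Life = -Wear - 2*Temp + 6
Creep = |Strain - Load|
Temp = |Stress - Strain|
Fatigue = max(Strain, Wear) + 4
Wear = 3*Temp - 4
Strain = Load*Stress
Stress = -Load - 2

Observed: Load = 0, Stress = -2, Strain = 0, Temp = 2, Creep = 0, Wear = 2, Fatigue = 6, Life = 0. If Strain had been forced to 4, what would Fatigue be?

18

The intervention breaks the incoming arrows to Strain: Strain = Load*Stress no longer applies, and Strain = 4.
Stress = -Load - 2  [with Load=0]  = -2
Temp = |Stress - Strain|  [with Stress=-2, Strain=4]  = 6
Wear = 3*Temp - 4  [with Temp=6]  = 14
Fatigue = max(Strain, Wear) + 4  [with Strain=4, Wear=14]  = 18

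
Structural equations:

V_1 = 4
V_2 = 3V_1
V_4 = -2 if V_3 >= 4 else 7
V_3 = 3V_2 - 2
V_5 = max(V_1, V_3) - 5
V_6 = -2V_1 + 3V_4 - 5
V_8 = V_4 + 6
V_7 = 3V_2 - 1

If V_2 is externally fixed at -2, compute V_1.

4

Under do(V_2=-2), the mechanism V_2 = 3V_1 is discarded; V_2 is fixed at -2.
V_1 is not downstream of the intervention, so its value is determined by the original equations.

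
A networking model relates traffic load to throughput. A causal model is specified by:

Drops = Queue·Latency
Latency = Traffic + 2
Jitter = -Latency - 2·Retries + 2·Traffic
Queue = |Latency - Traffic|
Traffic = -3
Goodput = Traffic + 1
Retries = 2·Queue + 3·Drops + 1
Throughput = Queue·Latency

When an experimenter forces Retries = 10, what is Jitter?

The intervention breaks the incoming arrows to Retries: Retries = 2·Queue + 3·Drops + 1 no longer applies, and Retries = 10.
Latency = Traffic + 2  [with Traffic=-3]  = -1
Jitter = -Latency - 2·Retries + 2·Traffic  [with Latency=-1, Retries=10, Traffic=-3]  = -25

-25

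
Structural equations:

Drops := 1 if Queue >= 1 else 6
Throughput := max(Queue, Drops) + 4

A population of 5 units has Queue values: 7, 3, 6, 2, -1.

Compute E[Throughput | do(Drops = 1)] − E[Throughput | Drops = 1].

-0.7

The intervention sets Drops=1 in all 5 units regardless of Queue. Recomputing Throughput per unit gives 11, 7, 10, 6, 5; average 7.8.
Observing Drops=1 restricts to units where Drops's equation naturally yields 1: Queue ∈ {7, 3, 6, 2}. In that subpopulation Throughput = 11, 7, 10, 6, mean 8.5.
Difference = 7.8 − 8.5 = -0.7.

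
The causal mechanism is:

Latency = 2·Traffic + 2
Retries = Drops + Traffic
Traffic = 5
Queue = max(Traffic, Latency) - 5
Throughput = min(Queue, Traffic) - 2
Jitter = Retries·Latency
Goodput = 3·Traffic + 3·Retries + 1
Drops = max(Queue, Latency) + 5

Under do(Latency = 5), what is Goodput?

61

do(Latency=5) replaces the equation Latency = 2·Traffic + 2 with the constant Latency = 5.
Queue = max(Traffic, Latency) - 5  [with Traffic=5, Latency=5]  = 0
Drops = max(Queue, Latency) + 5  [with Queue=0, Latency=5]  = 10
Retries = Drops + Traffic  [with Drops=10, Traffic=5]  = 15
Goodput = 3·Traffic + 3·Retries + 1  [with Traffic=5, Retries=15]  = 61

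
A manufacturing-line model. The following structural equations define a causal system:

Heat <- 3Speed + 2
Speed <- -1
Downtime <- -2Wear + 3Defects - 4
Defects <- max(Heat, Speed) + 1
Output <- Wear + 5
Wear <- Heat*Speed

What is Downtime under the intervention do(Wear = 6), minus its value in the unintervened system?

The intervention breaks the incoming arrows to Wear: Wear <- Heat*Speed no longer applies, and Wear = 6.
Heat = 3Speed + 2  [with Speed=-1]  = -1
Defects = max(Heat, Speed) + 1  [with Heat=-1, Speed=-1]  = 0
Downtime = -2Wear + 3Defects - 4  [with Wear=6, Defects=0]  = -16
Without intervention: Heat = 3Speed + 2  [with Speed=-1]  = -1; Wear = Heat*Speed  [with Heat=-1, Speed=-1]  = 1; Defects = max(Heat, Speed) + 1  [with Heat=-1, Speed=-1]  = 0; Downtime = -2Wear + 3Defects - 4  [with Wear=1, Defects=0]  = -6.
Change = -16 − (-6) = -10.

-10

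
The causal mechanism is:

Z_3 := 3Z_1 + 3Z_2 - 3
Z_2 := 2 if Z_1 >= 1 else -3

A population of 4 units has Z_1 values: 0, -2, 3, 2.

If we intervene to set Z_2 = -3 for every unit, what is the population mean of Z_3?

The intervention sets Z_2=-3 in all 4 units regardless of Z_1. Recomputing Z_3 per unit gives -12, -18, -3, -6; average -9.75.

-9.75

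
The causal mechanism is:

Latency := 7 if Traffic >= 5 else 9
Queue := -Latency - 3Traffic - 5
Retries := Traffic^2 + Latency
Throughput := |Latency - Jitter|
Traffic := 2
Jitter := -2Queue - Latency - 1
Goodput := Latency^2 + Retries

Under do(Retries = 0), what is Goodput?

The intervention breaks the incoming arrows to Retries: Retries := Traffic^2 + Latency no longer applies, and Retries = 0.
Latency = 7 if Traffic >= 5 else 9  [with Traffic=2]  = 9
Goodput = Latency^2 + Retries  [with Latency=9, Retries=0]  = 81

81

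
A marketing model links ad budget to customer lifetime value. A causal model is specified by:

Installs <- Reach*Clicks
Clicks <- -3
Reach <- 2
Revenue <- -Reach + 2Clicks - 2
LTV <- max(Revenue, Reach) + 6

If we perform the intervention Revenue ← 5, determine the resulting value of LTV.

Intervening sets Revenue = 5 and removes its equation (Revenue <- -Reach + 2Clicks - 2).
LTV = max(Revenue, Reach) + 6  [with Revenue=5, Reach=2]  = 11

11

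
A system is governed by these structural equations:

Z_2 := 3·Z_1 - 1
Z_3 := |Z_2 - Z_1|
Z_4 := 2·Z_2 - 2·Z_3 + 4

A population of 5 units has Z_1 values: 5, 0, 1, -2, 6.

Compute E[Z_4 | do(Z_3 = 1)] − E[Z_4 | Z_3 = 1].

Every unit gets Z_3=1 under the intervention. Z_4 values become 30, 0, 6, -12, 36; E[Z_4|do(Z_3=1)] = 12.
E[Z_4|Z_3=1] averages over only the 2 units with Z_3=1 (Z_1 = 0, 1): Z_4 = 0, 6, mean 3.
Difference = 12 − 3 = 9.

9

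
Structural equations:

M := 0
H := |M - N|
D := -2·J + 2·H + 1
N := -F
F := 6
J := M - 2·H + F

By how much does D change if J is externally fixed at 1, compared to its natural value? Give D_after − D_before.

The intervention breaks the incoming arrows to J: J := M - 2·H + F no longer applies, and J = 1.
N = -F  [with F=6]  = -6
H = |M - N|  [with M=0, N=-6]  = 6
D = -2·J + 2·H + 1  [with J=1, H=6]  = 11
Without intervention: N = -F  [with F=6]  = -6; H = |M - N|  [with M=0, N=-6]  = 6; J = M - 2·H + F  [with M=0, H=6, F=6]  = -6; D = -2·J + 2·H + 1  [with J=-6, H=6]  = 25.
Change = 11 − 25 = -14.

-14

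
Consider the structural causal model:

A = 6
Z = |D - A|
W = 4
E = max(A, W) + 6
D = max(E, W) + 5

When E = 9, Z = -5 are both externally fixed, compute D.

14

The joint intervention fixes E = 9, Z = -5, removing each variable's own equation.
D = max(E, W) + 5  [with E=9, W=4]  = 14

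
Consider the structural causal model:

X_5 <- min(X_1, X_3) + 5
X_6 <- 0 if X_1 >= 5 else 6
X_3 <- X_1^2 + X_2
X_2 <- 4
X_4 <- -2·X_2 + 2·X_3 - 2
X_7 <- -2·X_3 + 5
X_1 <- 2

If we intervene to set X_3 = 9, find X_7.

-13

The intervention breaks the incoming arrows to X_3: X_3 <- X_1^2 + X_2 no longer applies, and X_3 = 9.
X_7 = -2·X_3 + 5  [with X_3=9]  = -13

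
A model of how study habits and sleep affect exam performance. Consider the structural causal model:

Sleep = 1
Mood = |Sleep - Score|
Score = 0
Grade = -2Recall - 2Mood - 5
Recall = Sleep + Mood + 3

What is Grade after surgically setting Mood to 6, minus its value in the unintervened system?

do(Mood=6) replaces the equation Mood = |Sleep - Score| with the constant Mood = 6.
Recall = Sleep + Mood + 3  [with Sleep=1, Mood=6]  = 10
Grade = -2Recall - 2Mood - 5  [with Recall=10, Mood=6]  = -37
Without intervention: Mood = |Sleep - Score|  [with Sleep=1, Score=0]  = 1; Recall = Sleep + Mood + 3  [with Sleep=1, Mood=1]  = 5; Grade = -2Recall - 2Mood - 5  [with Recall=5, Mood=1]  = -17.
Change = -37 − (-17) = -20.

-20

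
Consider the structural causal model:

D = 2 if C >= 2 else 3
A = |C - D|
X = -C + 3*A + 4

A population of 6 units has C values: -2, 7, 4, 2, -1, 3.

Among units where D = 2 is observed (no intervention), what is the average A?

2

E[A|D=2] averages over only the 4 units with D=2 (C = 7, 4, 2, 3): A = 5, 2, 0, 1, mean 2.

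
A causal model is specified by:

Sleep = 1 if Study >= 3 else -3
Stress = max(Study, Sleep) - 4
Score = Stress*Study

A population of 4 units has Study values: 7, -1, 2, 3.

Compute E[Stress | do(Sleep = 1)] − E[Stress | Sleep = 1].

The intervention sets Sleep=1 in all 4 units regardless of Study. Recomputing Stress per unit gives 3, -3, -2, -1; average -0.75.
E[Stress|Sleep=1] averages over only the 2 units with Sleep=1 (Study = 7, 3): Stress = 3, -1, mean 1.
Difference = -0.75 − 1 = -1.75.

-1.75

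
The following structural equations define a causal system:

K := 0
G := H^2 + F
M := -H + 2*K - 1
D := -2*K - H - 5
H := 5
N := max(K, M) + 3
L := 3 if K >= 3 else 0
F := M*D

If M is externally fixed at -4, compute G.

65

The intervention breaks the incoming arrows to M: M := -H + 2*K - 1 no longer applies, and M = -4.
D = -2*K - H - 5  [with K=0, H=5]  = -10
F = M*D  [with M=-4, D=-10]  = 40
G = H^2 + F  [with H=5, F=40]  = 65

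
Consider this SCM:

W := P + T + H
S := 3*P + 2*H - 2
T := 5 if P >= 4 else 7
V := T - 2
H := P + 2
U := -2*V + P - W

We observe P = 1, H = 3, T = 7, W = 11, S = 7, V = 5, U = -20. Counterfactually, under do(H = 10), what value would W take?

Under do(H=10), the mechanism H := P + 2 is discarded; H is fixed at 10.
T = 5 if P >= 4 else 7  [with P=1]  = 7
W = P + T + H  [with P=1, T=7, H=10]  = 18

18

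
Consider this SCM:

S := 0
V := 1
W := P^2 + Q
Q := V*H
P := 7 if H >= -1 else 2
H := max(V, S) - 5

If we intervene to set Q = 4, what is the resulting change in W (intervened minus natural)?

Under do(Q=4), the mechanism Q := V*H is discarded; Q is fixed at 4.
H = max(V, S) - 5  [with V=1, S=0]  = -4
P = 7 if H >= -1 else 2  [with H=-4]  = 2
W = P^2 + Q  [with P=2, Q=4]  = 8
Without intervention: H = max(V, S) - 5  [with V=1, S=0]  = -4; Q = V*H  [with V=1, H=-4]  = -4; P = 7 if H >= -1 else 2  [with H=-4]  = 2; W = P^2 + Q  [with P=2, Q=-4]  = 0.
Change = 8 − 0 = 8.

8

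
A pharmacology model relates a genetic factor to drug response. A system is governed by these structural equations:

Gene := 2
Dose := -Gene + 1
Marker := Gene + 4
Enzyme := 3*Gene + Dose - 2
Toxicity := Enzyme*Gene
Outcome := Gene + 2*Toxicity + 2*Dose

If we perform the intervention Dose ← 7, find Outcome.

Under do(Dose=7), the mechanism Dose := -Gene + 1 is discarded; Dose is fixed at 7.
Enzyme = 3*Gene + Dose - 2  [with Gene=2, Dose=7]  = 11
Toxicity = Enzyme*Gene  [with Enzyme=11, Gene=2]  = 22
Outcome = Gene + 2*Toxicity + 2*Dose  [with Gene=2, Toxicity=22, Dose=7]  = 60

60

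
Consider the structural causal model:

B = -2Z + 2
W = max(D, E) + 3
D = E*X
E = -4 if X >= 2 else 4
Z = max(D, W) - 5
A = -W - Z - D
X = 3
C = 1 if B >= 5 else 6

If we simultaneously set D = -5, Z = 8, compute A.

-2

Under do(D = -5, Z = 8), each intervened variable's structural equation is replaced by its fixed value.
E = -4 if X >= 2 else 4  [with X=3]  = -4
W = max(D, E) + 3  [with D=-5, E=-4]  = -1
A = -W - Z - D  [with W=-1, Z=8, D=-5]  = -2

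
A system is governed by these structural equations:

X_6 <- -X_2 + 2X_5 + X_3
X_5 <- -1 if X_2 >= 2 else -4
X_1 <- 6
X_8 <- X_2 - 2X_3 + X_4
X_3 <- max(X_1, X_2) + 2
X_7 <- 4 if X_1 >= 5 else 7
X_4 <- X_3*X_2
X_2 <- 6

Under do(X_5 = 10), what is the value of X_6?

22

The intervention breaks the incoming arrows to X_5: X_5 <- -1 if X_2 >= 2 else -4 no longer applies, and X_5 = 10.
X_3 = max(X_1, X_2) + 2  [with X_1=6, X_2=6]  = 8
X_6 = -X_2 + 2X_5 + X_3  [with X_2=6, X_5=10, X_3=8]  = 22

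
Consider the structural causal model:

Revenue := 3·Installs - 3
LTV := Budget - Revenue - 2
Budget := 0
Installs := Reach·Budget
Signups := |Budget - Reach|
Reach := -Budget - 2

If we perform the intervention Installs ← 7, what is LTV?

The intervention breaks the incoming arrows to Installs: Installs := Reach·Budget no longer applies, and Installs = 7.
Revenue = 3·Installs - 3  [with Installs=7]  = 18
LTV = Budget - Revenue - 2  [with Budget=0, Revenue=18]  = -20

-20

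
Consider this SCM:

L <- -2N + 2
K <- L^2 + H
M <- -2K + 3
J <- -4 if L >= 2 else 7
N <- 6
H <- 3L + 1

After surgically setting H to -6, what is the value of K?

94

The intervention breaks the incoming arrows to H: H <- 3L + 1 no longer applies, and H = -6.
L = -2N + 2  [with N=6]  = -10
K = L^2 + H  [with L=-10, H=-6]  = 94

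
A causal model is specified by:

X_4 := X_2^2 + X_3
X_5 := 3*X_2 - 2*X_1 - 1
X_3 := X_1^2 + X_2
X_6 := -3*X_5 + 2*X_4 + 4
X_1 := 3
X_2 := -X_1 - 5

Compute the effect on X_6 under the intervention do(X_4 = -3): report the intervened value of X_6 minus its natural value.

-136

Under do(X_4=-3), the mechanism X_4 := X_2^2 + X_3 is discarded; X_4 is fixed at -3.
X_2 = -X_1 - 5  [with X_1=3]  = -8
X_5 = 3*X_2 - 2*X_1 - 1  [with X_2=-8, X_1=3]  = -31
X_6 = -3*X_5 + 2*X_4 + 4  [with X_5=-31, X_4=-3]  = 91
Without intervention: X_2 = -X_1 - 5  [with X_1=3]  = -8; X_3 = X_1^2 + X_2  [with X_1=3, X_2=-8]  = 1; X_4 = X_2^2 + X_3  [with X_2=-8, X_3=1]  = 65; X_5 = 3*X_2 - 2*X_1 - 1  [with X_2=-8, X_1=3]  = -31; X_6 = -3*X_5 + 2*X_4 + 4  [with X_5=-31, X_4=65]  = 227.
Change = 91 − 227 = -136.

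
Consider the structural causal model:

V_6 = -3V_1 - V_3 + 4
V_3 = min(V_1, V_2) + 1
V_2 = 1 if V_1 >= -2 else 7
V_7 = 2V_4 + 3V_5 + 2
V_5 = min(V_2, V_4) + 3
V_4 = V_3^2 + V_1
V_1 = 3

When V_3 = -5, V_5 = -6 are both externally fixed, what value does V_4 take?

28

The joint intervention fixes V_3 = -5, V_5 = -6, removing each variable's own equation.
V_4 = V_3^2 + V_1  [with V_3=-5, V_1=3]  = 28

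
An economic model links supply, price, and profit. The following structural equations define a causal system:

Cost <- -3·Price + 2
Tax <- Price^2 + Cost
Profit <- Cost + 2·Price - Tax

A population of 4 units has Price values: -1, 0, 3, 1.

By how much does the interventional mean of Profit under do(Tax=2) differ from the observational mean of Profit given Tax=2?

0.75

do(Tax=2) breaks Tax's dependence on Price. With Tax=2 fixed, Profit across the units is 1, 0, -3, -1, mean -0.75.
Observing Tax=2 restricts to units where Tax's equation naturally yields 2: Price ∈ {0, 3}. In that subpopulation Profit = 0, -3, mean -1.5.
Difference = -0.75 − (-1.5) = 0.75.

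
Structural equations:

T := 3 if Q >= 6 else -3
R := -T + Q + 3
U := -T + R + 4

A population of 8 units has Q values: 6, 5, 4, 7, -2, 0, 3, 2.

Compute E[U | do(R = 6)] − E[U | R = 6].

1.5

Every unit gets R=6 under the intervention. U values become 7, 13, 13, 7, 13, 13, 13, 13; E[U|do(R=6)] = 11.5.
E[U|R=6] averages over only the 2 units with R=6 (Q = 6, 0): U = 7, 13, mean 10.
Difference = 11.5 − 10 = 1.5.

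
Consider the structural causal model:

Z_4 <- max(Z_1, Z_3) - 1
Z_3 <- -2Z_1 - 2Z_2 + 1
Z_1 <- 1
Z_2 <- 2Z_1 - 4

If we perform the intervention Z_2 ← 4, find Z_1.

Under do(Z_2=4), the mechanism Z_2 <- 2Z_1 - 4 is discarded; Z_2 is fixed at 4.
Z_1 is not downstream of the intervention, so its value is determined by the original equations.

1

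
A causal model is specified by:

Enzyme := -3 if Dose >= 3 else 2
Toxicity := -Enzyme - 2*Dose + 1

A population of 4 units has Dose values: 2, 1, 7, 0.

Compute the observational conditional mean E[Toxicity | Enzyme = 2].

-3

Conditioning on Enzyme=2 selects the 3 unit(s) with Dose ∈ {2, 1, 0}. Their Toxicity values: -5, -3, -1. Mean = -3.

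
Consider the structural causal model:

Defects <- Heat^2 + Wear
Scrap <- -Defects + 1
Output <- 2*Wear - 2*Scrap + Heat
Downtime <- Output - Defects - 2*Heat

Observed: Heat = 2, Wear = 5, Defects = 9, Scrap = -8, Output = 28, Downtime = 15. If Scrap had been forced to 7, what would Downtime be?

-15

Under do(Scrap=7), the mechanism Scrap <- -Defects + 1 is discarded; Scrap is fixed at 7.
Defects = Heat^2 + Wear  [with Heat=2, Wear=5]  = 9
Output = 2*Wear - 2*Scrap + Heat  [with Wear=5, Scrap=7, Heat=2]  = -2
Downtime = Output - Defects - 2*Heat  [with Output=-2, Defects=9, Heat=2]  = -15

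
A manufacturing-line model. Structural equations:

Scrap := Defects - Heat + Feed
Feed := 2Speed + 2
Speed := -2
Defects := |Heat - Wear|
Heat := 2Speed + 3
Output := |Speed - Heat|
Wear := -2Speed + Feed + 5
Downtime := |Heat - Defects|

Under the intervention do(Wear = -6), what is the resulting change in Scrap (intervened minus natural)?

Under do(Wear=-6), the mechanism Wear := -2Speed + Feed + 5 is discarded; Wear is fixed at -6.
Feed = 2Speed + 2  [with Speed=-2]  = -2
Heat = 2Speed + 3  [with Speed=-2]  = -1
Defects = |Heat - Wear|  [with Heat=-1, Wear=-6]  = 5
Scrap = Defects - Heat + Feed  [with Defects=5, Heat=-1, Feed=-2]  = 4
Without intervention: Feed = 2Speed + 2  [with Speed=-2]  = -2; Heat = 2Speed + 3  [with Speed=-2]  = -1; Wear = -2Speed + Feed + 5  [with Speed=-2, Feed=-2]  = 7; Defects = |Heat - Wear|  [with Heat=-1, Wear=7]  = 8; Scrap = Defects - Heat + Feed  [with Defects=8, Heat=-1, Feed=-2]  = 7.
Change = 4 − 7 = -3.

-3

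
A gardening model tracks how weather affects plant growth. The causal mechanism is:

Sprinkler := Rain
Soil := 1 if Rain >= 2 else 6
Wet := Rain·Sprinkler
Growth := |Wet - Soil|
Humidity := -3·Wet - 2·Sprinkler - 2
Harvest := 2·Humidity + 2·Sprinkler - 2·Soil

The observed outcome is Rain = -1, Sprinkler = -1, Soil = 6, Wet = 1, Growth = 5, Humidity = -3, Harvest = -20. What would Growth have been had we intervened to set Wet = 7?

1

Intervening sets Wet = 7 and removes its equation (Wet := Rain·Sprinkler).
Soil = 1 if Rain >= 2 else 6  [with Rain=-1]  = 6
Growth = |Wet - Soil|  [with Wet=7, Soil=6]  = 1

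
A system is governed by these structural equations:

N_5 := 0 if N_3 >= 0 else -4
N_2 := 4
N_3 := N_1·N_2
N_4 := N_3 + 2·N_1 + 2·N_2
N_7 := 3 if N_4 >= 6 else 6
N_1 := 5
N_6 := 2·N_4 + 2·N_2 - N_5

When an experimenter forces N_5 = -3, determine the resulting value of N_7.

Under do(N_5=-3), the mechanism N_5 := 0 if N_3 >= 0 else -4 is discarded; N_5 is fixed at -3.
Since N_7 is not a descendant of the intervened variable, it is unaffected.
N_3 = N_1·N_2  [with N_1=5, N_2=4]  = 20
N_4 = N_3 + 2·N_1 + 2·N_2  [with N_3=20, N_1=5, N_2=4]  = 38
N_7 = 3 if N_4 >= 6 else 6  [with N_4=38]  = 3

3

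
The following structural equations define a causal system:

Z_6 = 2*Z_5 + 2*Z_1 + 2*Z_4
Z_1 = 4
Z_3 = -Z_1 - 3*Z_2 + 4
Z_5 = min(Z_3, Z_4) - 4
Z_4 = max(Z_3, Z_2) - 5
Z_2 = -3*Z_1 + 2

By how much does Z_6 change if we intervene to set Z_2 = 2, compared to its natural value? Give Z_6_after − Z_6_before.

-118

Under do(Z_2=2), the mechanism Z_2 = -3*Z_1 + 2 is discarded; Z_2 is fixed at 2.
Z_3 = -Z_1 - 3*Z_2 + 4  [with Z_1=4, Z_2=2]  = -6
Z_4 = max(Z_3, Z_2) - 5  [with Z_3=-6, Z_2=2]  = -3
Z_5 = min(Z_3, Z_4) - 4  [with Z_3=-6, Z_4=-3]  = -10
Z_6 = 2*Z_5 + 2*Z_1 + 2*Z_4  [with Z_5=-10, Z_1=4, Z_4=-3]  = -18
Without intervention: Z_2 = -3*Z_1 + 2  [with Z_1=4]  = -10; Z_3 = -Z_1 - 3*Z_2 + 4  [with Z_1=4, Z_2=-10]  = 30; Z_4 = max(Z_3, Z_2) - 5  [with Z_3=30, Z_2=-10]  = 25; Z_5 = min(Z_3, Z_4) - 4  [with Z_3=30, Z_4=25]  = 21; Z_6 = 2*Z_5 + 2*Z_1 + 2*Z_4  [with Z_5=21, Z_1=4, Z_4=25]  = 100.
Change = -18 − 100 = -118.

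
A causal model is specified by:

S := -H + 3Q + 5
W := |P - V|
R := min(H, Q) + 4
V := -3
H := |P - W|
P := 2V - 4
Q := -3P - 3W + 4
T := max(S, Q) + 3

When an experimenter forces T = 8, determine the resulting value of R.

17

Intervening sets T = 8 and removes its equation (T := max(S, Q) + 3).
Since R is not a descendant of the intervened variable, it is unaffected.
P = 2V - 4  [with V=-3]  = -10
W = |P - V|  [with P=-10, V=-3]  = 7
H = |P - W|  [with P=-10, W=7]  = 17
Q = -3P - 3W + 4  [with P=-10, W=7]  = 13
R = min(H, Q) + 4  [with H=17, Q=13]  = 17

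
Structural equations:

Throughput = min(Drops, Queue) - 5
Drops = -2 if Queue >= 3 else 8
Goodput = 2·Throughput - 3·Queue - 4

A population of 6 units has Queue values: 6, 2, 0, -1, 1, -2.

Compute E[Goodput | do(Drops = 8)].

-15

Under do(Drops=8), Drops's equation is replaced by Drops=8 for every unit. Per-unit Goodput: -20, -16, -14, -13, -15, -12. Mean = -15.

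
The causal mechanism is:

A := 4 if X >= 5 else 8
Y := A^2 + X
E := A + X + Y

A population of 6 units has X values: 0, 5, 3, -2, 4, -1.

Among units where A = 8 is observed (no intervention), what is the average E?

Conditioning on A=8 selects the 5 unit(s) with X ∈ {0, 3, -2, 4, -1}. Their E values: 72, 78, 68, 80, 70. Mean = 73.6.

73.6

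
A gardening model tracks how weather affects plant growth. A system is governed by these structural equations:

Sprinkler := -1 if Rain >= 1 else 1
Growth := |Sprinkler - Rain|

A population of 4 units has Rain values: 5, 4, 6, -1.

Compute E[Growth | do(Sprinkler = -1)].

do(Sprinkler=-1) breaks Sprinkler's dependence on Rain. With Sprinkler=-1 fixed, Growth across the units is 6, 5, 7, 0, mean 4.5.

4.5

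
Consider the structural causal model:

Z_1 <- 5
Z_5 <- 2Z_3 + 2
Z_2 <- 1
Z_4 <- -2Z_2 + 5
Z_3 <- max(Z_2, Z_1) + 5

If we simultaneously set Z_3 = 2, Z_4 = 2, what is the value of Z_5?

Setting Z_3 = 2, Z_4 = 2 by intervention discards those variables' equations.
Z_5 = 2Z_3 + 2  [with Z_3=2]  = 6

6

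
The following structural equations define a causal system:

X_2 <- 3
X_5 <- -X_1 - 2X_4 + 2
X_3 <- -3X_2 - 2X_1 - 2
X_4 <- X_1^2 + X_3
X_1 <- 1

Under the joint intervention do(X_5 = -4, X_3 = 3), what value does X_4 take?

4

Under do(X_5 = -4, X_3 = 3), each intervened variable's structural equation is replaced by its fixed value.
X_4 = X_1^2 + X_3  [with X_1=1, X_3=3]  = 4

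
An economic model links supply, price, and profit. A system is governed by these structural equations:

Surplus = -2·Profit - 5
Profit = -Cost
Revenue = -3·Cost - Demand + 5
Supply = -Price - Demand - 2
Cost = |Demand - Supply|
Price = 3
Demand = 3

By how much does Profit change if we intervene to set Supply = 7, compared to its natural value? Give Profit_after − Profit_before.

7

The intervention breaks the incoming arrows to Supply: Supply = -Price - Demand - 2 no longer applies, and Supply = 7.
Cost = |Demand - Supply|  [with Demand=3, Supply=7]  = 4
Profit = -Cost  [with Cost=4]  = -4
Without intervention: Supply = -Price - Demand - 2  [with Price=3, Demand=3]  = -8; Cost = |Demand - Supply|  [with Demand=3, Supply=-8]  = 11; Profit = -Cost  [with Cost=11]  = -11.
Change = -4 − (-11) = 7.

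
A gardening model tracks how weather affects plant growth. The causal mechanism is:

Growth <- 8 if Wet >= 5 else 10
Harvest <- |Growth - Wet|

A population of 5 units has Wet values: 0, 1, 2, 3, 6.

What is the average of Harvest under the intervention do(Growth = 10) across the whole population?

7.6

The intervention sets Growth=10 in all 5 units regardless of Wet. Recomputing Harvest per unit gives 10, 9, 8, 7, 4; average 7.6.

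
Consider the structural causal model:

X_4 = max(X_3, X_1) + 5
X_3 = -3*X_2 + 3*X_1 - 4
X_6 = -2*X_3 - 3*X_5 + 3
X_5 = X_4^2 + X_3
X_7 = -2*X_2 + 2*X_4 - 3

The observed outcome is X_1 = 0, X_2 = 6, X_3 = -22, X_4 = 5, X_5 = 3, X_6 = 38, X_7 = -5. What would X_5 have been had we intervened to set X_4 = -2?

-18

Intervening sets X_4 = -2 and removes its equation (X_4 = max(X_3, X_1) + 5).
X_3 = -3*X_2 + 3*X_1 - 4  [with X_2=6, X_1=0]  = -22
X_5 = X_4^2 + X_3  [with X_4=-2, X_3=-22]  = -18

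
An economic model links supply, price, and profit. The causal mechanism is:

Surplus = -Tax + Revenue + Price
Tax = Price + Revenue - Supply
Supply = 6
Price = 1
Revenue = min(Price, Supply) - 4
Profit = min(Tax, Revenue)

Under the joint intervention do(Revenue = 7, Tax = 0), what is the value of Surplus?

Setting Revenue = 7, Tax = 0 by intervention discards those variables' equations.
Surplus = -Tax + Revenue + Price  [with Tax=0, Revenue=7, Price=1]  = 8

8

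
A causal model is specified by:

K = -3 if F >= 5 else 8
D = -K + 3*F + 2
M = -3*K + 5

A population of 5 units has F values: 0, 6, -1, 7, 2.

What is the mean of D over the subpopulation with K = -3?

24.5

E[D|K=-3] averages over only the 2 units with K=-3 (F = 6, 7): D = 23, 26, mean 24.5.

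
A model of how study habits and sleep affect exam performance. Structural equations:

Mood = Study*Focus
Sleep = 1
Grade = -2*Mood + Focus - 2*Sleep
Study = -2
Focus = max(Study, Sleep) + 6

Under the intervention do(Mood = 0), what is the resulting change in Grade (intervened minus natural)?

-28

Intervening sets Mood = 0 and removes its equation (Mood = Study*Focus).
Focus = max(Study, Sleep) + 6  [with Study=-2, Sleep=1]  = 7
Grade = -2*Mood + Focus - 2*Sleep  [with Mood=0, Focus=7, Sleep=1]  = 5
Without intervention: Focus = max(Study, Sleep) + 6  [with Study=-2, Sleep=1]  = 7; Mood = Study*Focus  [with Study=-2, Focus=7]  = -14; Grade = -2*Mood + Focus - 2*Sleep  [with Mood=-14, Focus=7, Sleep=1]  = 33.
Change = 5 − 33 = -28.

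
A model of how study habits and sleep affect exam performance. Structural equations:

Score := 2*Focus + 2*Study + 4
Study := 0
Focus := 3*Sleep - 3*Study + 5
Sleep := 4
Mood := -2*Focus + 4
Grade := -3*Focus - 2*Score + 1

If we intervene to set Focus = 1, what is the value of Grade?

-14

The intervention breaks the incoming arrows to Focus: Focus := 3*Sleep - 3*Study + 5 no longer applies, and Focus = 1.
Score = 2*Focus + 2*Study + 4  [with Focus=1, Study=0]  = 6
Grade = -3*Focus - 2*Score + 1  [with Focus=1, Score=6]  = -14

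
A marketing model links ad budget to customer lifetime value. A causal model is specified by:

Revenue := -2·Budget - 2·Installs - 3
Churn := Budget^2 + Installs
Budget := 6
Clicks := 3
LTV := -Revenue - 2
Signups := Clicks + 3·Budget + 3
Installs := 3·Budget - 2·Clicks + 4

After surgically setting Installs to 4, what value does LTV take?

The intervention breaks the incoming arrows to Installs: Installs := 3·Budget - 2·Clicks + 4 no longer applies, and Installs = 4.
Revenue = -2·Budget - 2·Installs - 3  [with Budget=6, Installs=4]  = -23
LTV = -Revenue - 2  [with Revenue=-23]  = 21

21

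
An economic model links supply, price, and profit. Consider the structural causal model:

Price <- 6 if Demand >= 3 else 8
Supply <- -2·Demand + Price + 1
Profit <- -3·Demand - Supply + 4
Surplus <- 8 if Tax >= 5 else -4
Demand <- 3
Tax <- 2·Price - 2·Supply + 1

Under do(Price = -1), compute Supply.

The intervention breaks the incoming arrows to Price: Price <- 6 if Demand >= 3 else 8 no longer applies, and Price = -1.
Supply = -2·Demand + Price + 1  [with Demand=3, Price=-1]  = -6

-6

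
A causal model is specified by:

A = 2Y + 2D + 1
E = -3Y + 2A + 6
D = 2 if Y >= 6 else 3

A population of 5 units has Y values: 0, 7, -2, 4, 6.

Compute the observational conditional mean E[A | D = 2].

18

E[A|D=2] averages over only the 2 units with D=2 (Y = 7, 6): A = 19, 17, mean 18.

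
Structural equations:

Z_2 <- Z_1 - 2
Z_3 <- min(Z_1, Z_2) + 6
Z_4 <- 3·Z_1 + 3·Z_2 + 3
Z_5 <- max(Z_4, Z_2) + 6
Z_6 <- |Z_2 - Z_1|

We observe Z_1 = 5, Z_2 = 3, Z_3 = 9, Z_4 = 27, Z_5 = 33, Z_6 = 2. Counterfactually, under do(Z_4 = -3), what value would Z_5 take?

9

Intervening sets Z_4 = -3 and removes its equation (Z_4 <- 3·Z_1 + 3·Z_2 + 3).
Z_2 = Z_1 - 2  [with Z_1=5]  = 3
Z_5 = max(Z_4, Z_2) + 6  [with Z_4=-3, Z_2=3]  = 9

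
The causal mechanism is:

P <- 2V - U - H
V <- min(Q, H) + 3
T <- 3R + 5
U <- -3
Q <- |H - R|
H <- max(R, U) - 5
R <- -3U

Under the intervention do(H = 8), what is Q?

The intervention breaks the incoming arrows to H: H <- max(R, U) - 5 no longer applies, and H = 8.
R = -3U  [with U=-3]  = 9
Q = |H - R|  [with H=8, R=9]  = 1

1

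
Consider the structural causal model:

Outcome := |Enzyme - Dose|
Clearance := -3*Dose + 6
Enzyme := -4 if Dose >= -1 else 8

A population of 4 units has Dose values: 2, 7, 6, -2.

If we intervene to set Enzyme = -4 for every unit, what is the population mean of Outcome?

do(Enzyme=-4) breaks Enzyme's dependence on Dose. With Enzyme=-4 fixed, Outcome across the units is 6, 11, 10, 2, mean 7.25.

7.25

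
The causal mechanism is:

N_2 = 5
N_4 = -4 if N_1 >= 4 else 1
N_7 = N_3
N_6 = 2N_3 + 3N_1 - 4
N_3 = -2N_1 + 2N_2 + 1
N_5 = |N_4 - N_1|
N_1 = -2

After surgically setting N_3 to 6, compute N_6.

The intervention breaks the incoming arrows to N_3: N_3 = -2N_1 + 2N_2 + 1 no longer applies, and N_3 = 6.
N_6 = 2N_3 + 3N_1 - 4  [with N_3=6, N_1=-2]  = 2

2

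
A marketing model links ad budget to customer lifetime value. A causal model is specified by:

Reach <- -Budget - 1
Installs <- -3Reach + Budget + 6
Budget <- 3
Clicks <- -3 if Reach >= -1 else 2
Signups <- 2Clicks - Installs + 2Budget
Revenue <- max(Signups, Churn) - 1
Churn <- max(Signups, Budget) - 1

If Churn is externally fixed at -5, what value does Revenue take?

Intervening sets Churn = -5 and removes its equation (Churn <- max(Signups, Budget) - 1).
Reach = -Budget - 1  [with Budget=3]  = -4
Clicks = -3 if Reach >= -1 else 2  [with Reach=-4]  = 2
Installs = -3Reach + Budget + 6  [with Reach=-4, Budget=3]  = 21
Signups = 2Clicks - Installs + 2Budget  [with Clicks=2, Installs=21, Budget=3]  = -11
Revenue = max(Signups, Churn) - 1  [with Signups=-11, Churn=-5]  = -6

-6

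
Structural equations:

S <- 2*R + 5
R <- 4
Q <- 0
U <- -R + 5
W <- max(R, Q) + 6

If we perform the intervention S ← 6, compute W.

The intervention breaks the incoming arrows to S: S <- 2*R + 5 no longer applies, and S = 6.
W is not downstream of the intervention, so its value is determined by the original equations.
W = max(R, Q) + 6  [with R=4, Q=0]  = 10

10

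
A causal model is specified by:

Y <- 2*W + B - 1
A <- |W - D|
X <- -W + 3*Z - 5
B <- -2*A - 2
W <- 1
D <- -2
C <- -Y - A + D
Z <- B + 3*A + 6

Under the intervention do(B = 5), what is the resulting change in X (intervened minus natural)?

39

do(B=5) replaces the equation B <- -2*A - 2 with the constant B = 5.
A = |W - D|  [with W=1, D=-2]  = 3
Z = B + 3*A + 6  [with B=5, A=3]  = 20
X = -W + 3*Z - 5  [with W=1, Z=20]  = 54
Without intervention: A = |W - D|  [with W=1, D=-2]  = 3; B = -2*A - 2  [with A=3]  = -8; Z = B + 3*A + 6  [with B=-8, A=3]  = 7; X = -W + 3*Z - 5  [with W=1, Z=7]  = 15.
Change = 54 − 15 = 39.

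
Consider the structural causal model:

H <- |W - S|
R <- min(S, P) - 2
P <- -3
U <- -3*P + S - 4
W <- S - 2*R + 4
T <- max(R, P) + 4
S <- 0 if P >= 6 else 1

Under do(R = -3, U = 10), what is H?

10

Under do(R = -3, U = 10), each intervened variable's structural equation is replaced by its fixed value.
S = 0 if P >= 6 else 1  [with P=-3]  = 1
W = S - 2*R + 4  [with S=1, R=-3]  = 11
H = |W - S|  [with W=11, S=1]  = 10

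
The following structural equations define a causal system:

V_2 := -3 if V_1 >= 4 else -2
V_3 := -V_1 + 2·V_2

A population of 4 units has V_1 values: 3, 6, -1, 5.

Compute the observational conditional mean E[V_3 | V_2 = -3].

Conditioning on V_2=-3 selects the 2 unit(s) with V_1 ∈ {6, 5}. Their V_3 values: -12, -11. Mean = -11.5.

-11.5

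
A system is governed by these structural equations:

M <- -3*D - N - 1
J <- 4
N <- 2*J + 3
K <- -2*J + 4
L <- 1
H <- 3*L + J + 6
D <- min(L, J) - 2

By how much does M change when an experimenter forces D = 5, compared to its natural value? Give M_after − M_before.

The intervention breaks the incoming arrows to D: D <- min(L, J) - 2 no longer applies, and D = 5.
N = 2*J + 3  [with J=4]  = 11
M = -3*D - N - 1  [with D=5, N=11]  = -27
Without intervention: D = min(L, J) - 2  [with L=1, J=4]  = -1; N = 2*J + 3  [with J=4]  = 11; M = -3*D - N - 1  [with D=-1, N=11]  = -9.
Change = -27 − (-9) = -18.

-18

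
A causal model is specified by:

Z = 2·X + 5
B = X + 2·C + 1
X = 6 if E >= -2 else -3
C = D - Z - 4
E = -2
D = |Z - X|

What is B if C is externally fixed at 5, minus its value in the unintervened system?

30

The intervention breaks the incoming arrows to C: C = D - Z - 4 no longer applies, and C = 5.
X = 6 if E >= -2 else -3  [with E=-2]  = 6
B = X + 2·C + 1  [with X=6, C=5]  = 17
Without intervention: X = 6 if E >= -2 else -3  [with E=-2]  = 6; Z = 2·X + 5  [with X=6]  = 17; D = |Z - X|  [with Z=17, X=6]  = 11; C = D - Z - 4  [with D=11, Z=17]  = -10; B = X + 2·C + 1  [with X=6, C=-10]  = -13.
Change = 17 − (-13) = 30.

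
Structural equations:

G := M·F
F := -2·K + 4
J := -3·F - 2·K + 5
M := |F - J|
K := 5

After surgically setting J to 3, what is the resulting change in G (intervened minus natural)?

60

do(J=3) replaces the equation J := -3·F - 2·K + 5 with the constant J = 3.
F = -2·K + 4  [with K=5]  = -6
M = |F - J|  [with F=-6, J=3]  = 9
G = M·F  [with M=9, F=-6]  = -54
Without intervention: F = -2·K + 4  [with K=5]  = -6; J = -3·F - 2·K + 5  [with F=-6, K=5]  = 13; M = |F - J|  [with F=-6, J=13]  = 19; G = M·F  [with M=19, F=-6]  = -114.
Change = -54 − (-114) = 60.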